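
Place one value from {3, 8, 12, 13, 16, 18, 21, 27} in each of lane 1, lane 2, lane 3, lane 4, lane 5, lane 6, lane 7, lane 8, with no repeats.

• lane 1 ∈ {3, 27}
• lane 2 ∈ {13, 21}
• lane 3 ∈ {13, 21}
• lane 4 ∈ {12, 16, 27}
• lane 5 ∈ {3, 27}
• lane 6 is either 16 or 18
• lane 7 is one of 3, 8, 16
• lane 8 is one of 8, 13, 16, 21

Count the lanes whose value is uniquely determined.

The 8 variables draw from only 8 values {3, 8, 12, 13, 16, 18, 21, 27}, so each is used; only lane 4 can be 12, hence lane 4 = 12.
Among the 7 still-open variables, 18 fits only lane 6 (and all 7 values in {3, 8, 13, 16, 18, 21, 27} must be used), so lane 6 = 18.
lane 1 and lane 5 between them cover only {3, 27} — a naked pair. Remove those values from lane 7.
lane 2 and lane 3 between them cover only {13, 21} — a naked pair. Remove those values from lane 8.
Determined: lane 4=12, lane 6=18. The other lanes each still have more than one consistent value. That makes 2.

2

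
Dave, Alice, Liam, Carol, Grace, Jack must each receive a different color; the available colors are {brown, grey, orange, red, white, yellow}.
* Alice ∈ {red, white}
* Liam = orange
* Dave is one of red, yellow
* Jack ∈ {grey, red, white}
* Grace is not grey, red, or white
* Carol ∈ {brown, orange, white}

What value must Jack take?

grey

Liam's domain is down to {orange}, so Liam = orange. Strike orange from Carol, Grace.
The 5 still-open variables draw from only 5 values {brown, grey, red, white, yellow}, so each is used; only Jack can be grey, hence Jack = grey.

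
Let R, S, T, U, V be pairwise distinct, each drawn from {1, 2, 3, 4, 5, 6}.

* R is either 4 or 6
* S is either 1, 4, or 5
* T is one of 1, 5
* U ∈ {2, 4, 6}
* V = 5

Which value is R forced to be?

6

V must be 5 (only option left). Strike 5 from S, T.
T has just one choice, so T = 1. So S can't be 1.
S's domain is down to {4}, so S = 4. Strike 4 from R, U.
So R = 6.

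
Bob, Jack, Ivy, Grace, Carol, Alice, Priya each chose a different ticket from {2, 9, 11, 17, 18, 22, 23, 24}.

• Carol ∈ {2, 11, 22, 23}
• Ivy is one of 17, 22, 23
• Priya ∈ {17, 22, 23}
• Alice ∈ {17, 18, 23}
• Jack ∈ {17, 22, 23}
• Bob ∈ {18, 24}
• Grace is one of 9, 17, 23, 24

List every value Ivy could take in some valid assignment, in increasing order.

17, 22, 23

The 3 variables Jack, Ivy, Priya are confined to {17, 22, 23}, which locks those values in; drop them from Grace, Carol, Alice.
Alice must be 18 (only option left). So Bob can't be 18.
Bob's domain is down to {24}, so Bob = 24. Remove 24 from Grace.
Grace must be 9 (only option left).
No further eliminations apply; Ivy can still be any of 17, 22, 23.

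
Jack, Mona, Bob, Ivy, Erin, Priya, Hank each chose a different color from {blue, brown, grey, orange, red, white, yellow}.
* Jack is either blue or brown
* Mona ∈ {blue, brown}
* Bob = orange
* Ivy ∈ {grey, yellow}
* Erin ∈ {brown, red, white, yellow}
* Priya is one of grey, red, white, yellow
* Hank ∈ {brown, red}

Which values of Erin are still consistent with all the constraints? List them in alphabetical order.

Bob has just one choice, so Bob = orange.
Jack and Mona between them cover only {blue, brown} — a naked pair. Remove those values from Erin, Hank.
Hank's domain is down to {red}, so Hank = red. So Erin, Priya can't be red.
No further eliminations apply; Erin can still be any of white, yellow.

white, yellow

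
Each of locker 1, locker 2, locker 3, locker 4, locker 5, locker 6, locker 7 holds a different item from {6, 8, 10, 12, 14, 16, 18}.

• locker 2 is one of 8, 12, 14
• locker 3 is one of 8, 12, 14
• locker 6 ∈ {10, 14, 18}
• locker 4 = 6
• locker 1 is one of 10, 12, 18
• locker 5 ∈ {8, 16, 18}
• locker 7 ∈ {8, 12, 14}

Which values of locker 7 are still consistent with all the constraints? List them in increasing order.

8, 12, 14

locker 4's domain is down to {6}, so locker 4 = 6.
The 6 still-open variables draw from only 6 values {8, 10, 12, 14, 16, 18}, so each is used; only locker 5 can be 16, hence locker 5 = 16.
locker 2, locker 3, locker 7 share exactly the 3 values {8, 12, 14}; by pigeonhole those values go to them, so strike 8, 12, 14 from locker 1, locker 6.
No further eliminations apply; locker 7 can still be any of 8, 12, 14.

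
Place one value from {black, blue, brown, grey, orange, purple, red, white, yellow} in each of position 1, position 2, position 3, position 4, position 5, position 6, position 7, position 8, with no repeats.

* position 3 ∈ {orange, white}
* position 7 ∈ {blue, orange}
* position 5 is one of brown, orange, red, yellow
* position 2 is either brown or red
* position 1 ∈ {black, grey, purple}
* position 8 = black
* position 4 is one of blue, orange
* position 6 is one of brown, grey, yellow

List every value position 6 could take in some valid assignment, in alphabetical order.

position 8's domain is down to {black}, so position 8 = black. Eliminate black elsewhere: position 1.
The 2 variables position 4 and position 7 are confined to {blue, orange}, which locks those values in; drop them from position 3, position 5.
position 3's domain is down to {white}, so position 3 = white.
No further eliminations apply; position 6 can still be any of brown, grey, yellow.

brown, grey, yellow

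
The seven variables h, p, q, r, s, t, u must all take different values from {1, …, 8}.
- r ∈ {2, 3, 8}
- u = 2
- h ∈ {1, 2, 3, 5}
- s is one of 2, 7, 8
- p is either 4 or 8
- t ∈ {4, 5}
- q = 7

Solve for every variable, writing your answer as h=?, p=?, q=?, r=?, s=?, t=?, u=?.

q has just one choice, so q = 7. Strike 7 from s.
u has just one choice, so u = 2. Remove 2 from h, r, s.
That leaves s = 8. Remove 8 from p, r.
p must be 4 (only option left). Strike 4 from t.
That leaves r = 3. So h can't be 3.
t's domain is down to {5}, so t = 5. So h can't be 5.
h has just one choice, so h = 1.

h=1, p=4, q=7, r=3, s=8, t=5, u=2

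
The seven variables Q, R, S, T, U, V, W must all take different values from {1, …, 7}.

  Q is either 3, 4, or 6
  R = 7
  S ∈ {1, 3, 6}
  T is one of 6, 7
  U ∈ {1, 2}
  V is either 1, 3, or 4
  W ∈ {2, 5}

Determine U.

2

R must be 7 (only option left). Eliminate 7 elsewhere: T.
T's domain is down to {6}, so T = 6. Eliminate 6 elsewhere: Q, S.
The 5 still-open variables together cover exactly {1, 2, 3, 4, 5} — 5 values for 5 variables — and 5 appears only in W's list, so W = 5.
The 4 still-open variables together cover exactly {1, 2, 3, 4} — 4 values for 4 variables — and 2 appears only in U's list, so U = 2.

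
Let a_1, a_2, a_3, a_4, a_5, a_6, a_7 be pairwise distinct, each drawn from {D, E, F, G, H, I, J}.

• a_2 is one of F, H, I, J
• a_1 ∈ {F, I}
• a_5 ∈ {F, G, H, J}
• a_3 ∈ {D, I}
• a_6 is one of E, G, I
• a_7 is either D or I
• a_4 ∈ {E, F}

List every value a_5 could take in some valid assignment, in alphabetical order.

a_3 and a_7 share exactly the 2 values {D, I}; by pigeonhole those values go to them, so strike D, I from a_1, a_2, a_6.
a_1 has just one choice, so a_1 = F. So a_2, a_4, a_5 can't be F.
a_4 has just one choice, so a_4 = E. Remove E from a_6.
a_6's domain is down to {G}, so a_6 = G. So a_5 can't be G.
No further eliminations apply; a_5 can still be any of H, J.

H, J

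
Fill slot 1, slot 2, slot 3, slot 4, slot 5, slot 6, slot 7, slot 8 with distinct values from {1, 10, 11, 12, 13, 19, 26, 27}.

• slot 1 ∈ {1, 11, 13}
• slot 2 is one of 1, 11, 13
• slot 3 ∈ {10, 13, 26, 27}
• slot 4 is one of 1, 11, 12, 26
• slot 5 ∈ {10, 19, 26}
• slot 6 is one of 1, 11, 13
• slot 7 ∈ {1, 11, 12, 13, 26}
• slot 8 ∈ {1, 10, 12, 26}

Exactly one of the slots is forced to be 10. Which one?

Among the 8 variables, 19 fits only slot 5 (and all 8 values in {1, 10, 11, 12, 13, 19, 26, 27} must be used), so slot 5 = 19.
Among the 7 still-open variables, 27 fits only slot 3 (and all 7 values in {1, 10, 11, 12, 13, 26, 27} must be used), so slot 3 = 27.
The 6 still-open variables draw from only 6 values {1, 10, 11, 12, 13, 26}, so each is used; only slot 8 can be 10, hence slot 8 = 10.

slot 8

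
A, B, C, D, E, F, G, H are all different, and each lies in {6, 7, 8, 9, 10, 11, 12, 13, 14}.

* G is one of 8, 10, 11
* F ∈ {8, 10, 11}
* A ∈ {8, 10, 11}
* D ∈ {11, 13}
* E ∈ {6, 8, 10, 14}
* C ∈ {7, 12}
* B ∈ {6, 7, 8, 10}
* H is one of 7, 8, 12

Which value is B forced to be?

6

The 8 variables together cover exactly {6, 7, 8, 10, 11, 12, 13, 14} — 8 values for 8 variables — and 13 appears only in D's list, so D = 13.
The 7 still-open variables draw from only 7 values {6, 7, 8, 10, 11, 12, 14}, so each is used; only E can be 14, hence E = 14.
Among the 6 still-open variables, 6 fits only B (and all 6 values in {6, 7, 8, 10, 11, 12} must be used), so B = 6.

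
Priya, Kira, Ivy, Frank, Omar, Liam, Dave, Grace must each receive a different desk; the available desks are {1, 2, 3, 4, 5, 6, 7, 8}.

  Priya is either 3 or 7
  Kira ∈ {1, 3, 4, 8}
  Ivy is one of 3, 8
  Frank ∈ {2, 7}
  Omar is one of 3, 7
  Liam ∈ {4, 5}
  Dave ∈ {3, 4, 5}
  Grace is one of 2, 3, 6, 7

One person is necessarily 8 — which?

The 8 variables draw from only 8 values {1, 2, 3, 4, 5, 6, 7, 8}, so each is used; only Kira can be 1, hence Kira = 1.
Among the 7 still-open variables, 6 fits only Grace (and all 7 values in {2, 3, 4, 5, 6, 7, 8} must be used), so Grace = 6.
The 6 still-open variables together cover exactly {2, 3, 4, 5, 7, 8} — 6 values for 6 variables — and 2 appears only in Frank's list, so Frank = 2.
The 5 still-open variables draw from only 5 values {3, 4, 5, 7, 8}, so each is used; only Ivy can be 8, hence Ivy = 8.

Ivy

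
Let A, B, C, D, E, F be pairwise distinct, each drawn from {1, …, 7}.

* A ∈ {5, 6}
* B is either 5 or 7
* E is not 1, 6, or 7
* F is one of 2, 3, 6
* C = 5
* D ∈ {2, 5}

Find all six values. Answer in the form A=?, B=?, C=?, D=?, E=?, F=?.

A=6, B=7, C=5, D=2, E=4, F=3

C must be 5 (only option left). Strike 5 from A, B, D, E.
D's domain is down to {2}, so D = 2. So E, F can't be 2.
A has just one choice, so A = 6. Remove 6 from F.
B has just one choice, so B = 7.
F must be 3 (only option left). Eliminate 3 elsewhere: E.
E's domain is down to {4}, so E = 4.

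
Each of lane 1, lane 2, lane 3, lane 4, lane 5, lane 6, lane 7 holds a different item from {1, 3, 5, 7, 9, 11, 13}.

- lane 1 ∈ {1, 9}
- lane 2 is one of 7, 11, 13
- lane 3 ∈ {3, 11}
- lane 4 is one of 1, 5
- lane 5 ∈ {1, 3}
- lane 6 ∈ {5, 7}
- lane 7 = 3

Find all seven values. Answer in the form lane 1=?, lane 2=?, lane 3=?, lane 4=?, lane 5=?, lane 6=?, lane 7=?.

lane 7's domain is down to {3}, so lane 7 = 3. So lane 3, lane 5 can't be 3.
That leaves lane 3 = 11. So lane 2 can't be 11.
lane 5's domain is down to {1}, so lane 5 = 1. Strike 1 from lane 1, lane 4.
lane 1's domain is down to {9}, so lane 1 = 9.
lane 4 must be 5 (only option left). Strike 5 from lane 6.
lane 6's domain is down to {7}, so lane 6 = 7. So lane 2 can't be 7.
lane 2 has just one choice, so lane 2 = 13.

lane 1=9, lane 2=13, lane 3=11, lane 4=5, lane 5=1, lane 6=7, lane 7=3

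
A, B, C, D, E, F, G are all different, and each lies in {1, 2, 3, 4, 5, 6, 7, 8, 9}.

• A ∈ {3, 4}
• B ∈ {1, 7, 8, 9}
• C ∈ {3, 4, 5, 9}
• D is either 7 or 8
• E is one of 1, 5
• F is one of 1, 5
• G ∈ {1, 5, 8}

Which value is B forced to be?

9

E and F share exactly the 2 values {1, 5}; by pigeonhole those values go to them, so strike 1, 5 from B, C, G.
That leaves G = 8. Strike 8 from B, D.
That leaves D = 7. Eliminate 7 elsewhere: B.
So B = 9.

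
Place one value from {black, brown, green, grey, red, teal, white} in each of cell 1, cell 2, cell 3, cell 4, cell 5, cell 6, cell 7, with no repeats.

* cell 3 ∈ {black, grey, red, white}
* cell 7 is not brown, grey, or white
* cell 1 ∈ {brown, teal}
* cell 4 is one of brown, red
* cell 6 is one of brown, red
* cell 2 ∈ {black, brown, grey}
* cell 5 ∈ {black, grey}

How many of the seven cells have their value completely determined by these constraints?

3

The 7 variables together cover exactly {black, brown, green, grey, red, teal, white} — 7 values for 7 variables — and green appears only in cell 7's list, so cell 7 = green.
The 6 still-open variables draw from only 6 values {black, brown, grey, red, teal, white}, so each is used; only cell 1 can be teal, hence cell 1 = teal.
Among the 5 still-open variables, white fits only cell 3 (and all 5 values in {black, brown, grey, red, white} must be used), so cell 3 = white.
The 2 variables cell 4 and cell 6 are confined to {brown, red}, which locks those values in; drop them from cell 2.
Determined: cell 1=teal, cell 3=white, cell 7=green. The other cells each still have more than one consistent value. That makes 3.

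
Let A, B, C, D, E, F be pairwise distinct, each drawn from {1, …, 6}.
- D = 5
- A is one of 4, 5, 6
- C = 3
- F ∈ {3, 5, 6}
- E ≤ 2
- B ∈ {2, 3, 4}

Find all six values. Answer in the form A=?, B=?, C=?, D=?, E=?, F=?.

A=4, B=2, C=3, D=5, E=1, F=6

C has just one choice, so C = 3. So B, F can't be 3.
D must be 5 (only option left). Remove 5 from A, F.
F's domain is down to {6}, so F = 6. Strike 6 from A.
A has just one choice, so A = 4. Remove 4 from B.
B must be 2 (only option left). So E can't be 2.
E has just one choice, so E = 1.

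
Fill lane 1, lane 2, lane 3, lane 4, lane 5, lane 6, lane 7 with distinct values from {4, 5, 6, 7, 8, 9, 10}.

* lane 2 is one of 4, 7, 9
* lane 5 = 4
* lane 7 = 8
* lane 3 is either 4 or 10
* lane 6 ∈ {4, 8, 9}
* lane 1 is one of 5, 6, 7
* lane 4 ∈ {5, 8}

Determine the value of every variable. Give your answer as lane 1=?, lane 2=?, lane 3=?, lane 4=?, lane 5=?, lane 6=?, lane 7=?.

lane 1=6, lane 2=7, lane 3=10, lane 4=5, lane 5=4, lane 6=9, lane 7=8

lane 5 has just one choice, so lane 5 = 4. Remove 4 from lane 2, lane 3, lane 6.
lane 7 has just one choice, so lane 7 = 8. Remove 8 from lane 4, lane 6.
lane 3 must be 10 (only option left).
lane 4 must be 5 (only option left). Remove 5 from lane 1.
lane 6's domain is down to {9}, so lane 6 = 9. Eliminate 9 elsewhere: lane 2.
That leaves lane 2 = 7. So lane 1 can't be 7.
lane 1 has just one choice, so lane 1 = 6.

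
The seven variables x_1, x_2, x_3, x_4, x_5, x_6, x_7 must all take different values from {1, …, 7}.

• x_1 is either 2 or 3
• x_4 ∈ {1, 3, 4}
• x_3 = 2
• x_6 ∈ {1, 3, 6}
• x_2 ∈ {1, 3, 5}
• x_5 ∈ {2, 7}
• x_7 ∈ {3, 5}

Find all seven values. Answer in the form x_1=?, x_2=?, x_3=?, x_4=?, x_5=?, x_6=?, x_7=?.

x_1=3, x_2=1, x_3=2, x_4=4, x_5=7, x_6=6, x_7=5

x_3 has just one choice, so x_3 = 2. So x_1, x_5 can't be 2.
x_5's domain is down to {7}, so x_5 = 7.
x_1 must be 3 (only option left). Remove 3 from x_2, x_4, x_6, x_7.
That leaves x_7 = 5. So x_2 can't be 5.
That leaves x_2 = 1. Remove 1 from x_4, x_6.
That leaves x_4 = 4.
x_6's domain is down to {6}, so x_6 = 6.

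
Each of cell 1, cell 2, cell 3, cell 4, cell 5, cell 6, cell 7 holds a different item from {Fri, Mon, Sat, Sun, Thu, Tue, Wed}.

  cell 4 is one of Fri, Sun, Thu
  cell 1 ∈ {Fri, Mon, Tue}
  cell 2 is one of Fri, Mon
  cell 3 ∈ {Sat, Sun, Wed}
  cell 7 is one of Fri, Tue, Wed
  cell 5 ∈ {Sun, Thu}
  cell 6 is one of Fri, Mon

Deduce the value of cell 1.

Tue

The 7 variables together cover exactly {Fri, Mon, Sat, Sun, Thu, Tue, Wed} — 7 values for 7 variables — and Sat appears only in cell 3's list, so cell 3 = Sat.
Among the 6 still-open variables, Wed fits only cell 7 (and all 6 values in {Fri, Mon, Sun, Thu, Tue, Wed} must be used), so cell 7 = Wed.
Among the 5 still-open variables, Tue fits only cell 1 (and all 5 values in {Fri, Mon, Sun, Thu, Tue} must be used), so cell 1 = Tue.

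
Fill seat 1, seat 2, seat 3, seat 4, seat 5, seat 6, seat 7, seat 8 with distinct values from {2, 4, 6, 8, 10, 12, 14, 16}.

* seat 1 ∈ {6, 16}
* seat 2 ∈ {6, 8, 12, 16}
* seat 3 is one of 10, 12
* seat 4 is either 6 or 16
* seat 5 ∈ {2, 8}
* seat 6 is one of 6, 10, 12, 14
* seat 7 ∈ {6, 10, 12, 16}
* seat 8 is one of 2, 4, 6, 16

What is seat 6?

14

The 8 variables together cover exactly {2, 4, 6, 8, 10, 12, 14, 16} — 8 values for 8 variables — and 4 appears only in seat 8's list, so seat 8 = 4.
Among the 7 still-open variables, 2 fits only seat 5 (and all 7 values in {2, 6, 8, 10, 12, 14, 16} must be used), so seat 5 = 2.
Among the 6 still-open variables, 8 fits only seat 2 (and all 6 values in {6, 8, 10, 12, 14, 16} must be used), so seat 2 = 8.
The 5 still-open variables draw from only 5 values {6, 10, 12, 14, 16}, so each is used; only seat 6 can be 14, hence seat 6 = 14.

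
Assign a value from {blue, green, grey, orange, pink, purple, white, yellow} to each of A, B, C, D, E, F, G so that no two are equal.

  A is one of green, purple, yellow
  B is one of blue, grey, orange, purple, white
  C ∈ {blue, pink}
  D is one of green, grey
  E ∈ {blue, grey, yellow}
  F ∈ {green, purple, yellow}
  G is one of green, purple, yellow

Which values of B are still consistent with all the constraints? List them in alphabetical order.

orange, white

A, F, G share exactly the 3 values {green, purple, yellow}; by pigeonhole those values go to them, so strike green, purple, yellow from B, D, E.
D's domain is down to {grey}, so D = grey. Remove grey from B, E.
E must be blue (only option left). Strike blue from B, C.
C must be pink (only option left).
No further eliminations apply; B can still be any of orange, white.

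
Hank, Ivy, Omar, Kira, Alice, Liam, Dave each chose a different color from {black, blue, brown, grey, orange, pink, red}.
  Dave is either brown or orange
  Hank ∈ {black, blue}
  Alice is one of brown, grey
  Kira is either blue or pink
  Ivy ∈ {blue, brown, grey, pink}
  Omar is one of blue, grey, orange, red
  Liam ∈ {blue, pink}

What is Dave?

The 7 variables together cover exactly {black, blue, brown, grey, orange, pink, red} — 7 values for 7 variables — and black appears only in Hank's list, so Hank = black.
The 6 still-open variables together cover exactly {blue, brown, grey, orange, pink, red} — 6 values for 6 variables — and red appears only in Omar's list, so Omar = red.
The 5 still-open variables draw from only 5 values {blue, brown, grey, orange, pink}, so each is used; only Dave can be orange, hence Dave = orange.

orange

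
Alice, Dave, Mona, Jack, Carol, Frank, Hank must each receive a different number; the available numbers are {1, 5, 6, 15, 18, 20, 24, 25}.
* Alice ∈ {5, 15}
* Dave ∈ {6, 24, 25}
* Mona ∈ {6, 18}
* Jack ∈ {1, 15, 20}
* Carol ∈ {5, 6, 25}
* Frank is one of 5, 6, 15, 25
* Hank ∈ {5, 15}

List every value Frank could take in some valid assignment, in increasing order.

Alice and Hank between them cover only {5, 15} — a naked pair. Remove those values from Jack, Carol, Frank.
Carol and Frank share exactly the 2 values {6, 25}; by pigeonhole those values go to them, so strike 6, 25 from Dave, Mona.
Dave must be 24 (only option left).
Mona's domain is down to {18}, so Mona = 18.
No further eliminations apply; Frank can still be any of 6, 25.

6, 25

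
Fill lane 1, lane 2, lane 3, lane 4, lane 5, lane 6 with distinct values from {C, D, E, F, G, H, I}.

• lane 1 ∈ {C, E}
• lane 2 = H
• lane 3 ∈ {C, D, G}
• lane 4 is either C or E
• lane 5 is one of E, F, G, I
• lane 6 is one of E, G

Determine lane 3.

D

lane 2's domain is down to {H}, so lane 2 = H.
lane 1 and lane 4 share exactly the 2 values {C, E}; by pigeonhole those values go to them, so strike C, E from lane 3, lane 5, lane 6.
That leaves lane 6 = G. Strike G from lane 3, lane 5.
So lane 3 = D.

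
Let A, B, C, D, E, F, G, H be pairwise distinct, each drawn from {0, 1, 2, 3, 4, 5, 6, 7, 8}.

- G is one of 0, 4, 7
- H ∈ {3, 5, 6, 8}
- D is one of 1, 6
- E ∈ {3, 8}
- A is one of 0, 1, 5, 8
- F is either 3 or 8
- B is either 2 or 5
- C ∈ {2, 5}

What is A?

The 2 variables B and C are confined to {2, 5}, which locks those values in; drop them from A, H.
E and F share exactly the 2 values {3, 8}; by pigeonhole those values go to them, so strike 3, 8 from A, H.
That leaves H = 6. So D can't be 6.
D has just one choice, so D = 1. Remove 1 from A.
So A = 0.

0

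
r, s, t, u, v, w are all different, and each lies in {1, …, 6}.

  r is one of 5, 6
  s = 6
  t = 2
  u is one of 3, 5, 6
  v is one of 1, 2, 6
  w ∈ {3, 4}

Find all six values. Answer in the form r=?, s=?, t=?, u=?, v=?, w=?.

s's domain is down to {6}, so s = 6. Eliminate 6 elsewhere: r, u, v.
t has just one choice, so t = 2. So v can't be 2.
v must be 1 (only option left).
r has just one choice, so r = 5. Remove 5 from u.
u's domain is down to {3}, so u = 3. Remove 3 from w.
That leaves w = 4.

r=5, s=6, t=2, u=3, v=1, w=4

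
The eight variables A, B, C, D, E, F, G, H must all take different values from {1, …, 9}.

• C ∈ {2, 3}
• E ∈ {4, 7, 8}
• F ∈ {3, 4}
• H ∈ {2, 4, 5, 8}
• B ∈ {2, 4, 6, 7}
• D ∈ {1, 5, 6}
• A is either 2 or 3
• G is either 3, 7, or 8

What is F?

4

The 8 variables draw from only 8 values {1, 2, 3, 4, 5, 6, 7, 8}, so each is used; only D can be 1, hence D = 1.
Among the 7 still-open variables, 5 fits only H (and all 7 values in {2, 3, 4, 5, 6, 7, 8} must be used), so H = 5.
The 6 still-open variables together cover exactly {2, 3, 4, 6, 7, 8} — 6 values for 6 variables — and 6 appears only in B's list, so B = 6.
A and C share exactly the 2 values {2, 3}; by pigeonhole those values go to them, so strike 2, 3 from F, G.
So F = 4.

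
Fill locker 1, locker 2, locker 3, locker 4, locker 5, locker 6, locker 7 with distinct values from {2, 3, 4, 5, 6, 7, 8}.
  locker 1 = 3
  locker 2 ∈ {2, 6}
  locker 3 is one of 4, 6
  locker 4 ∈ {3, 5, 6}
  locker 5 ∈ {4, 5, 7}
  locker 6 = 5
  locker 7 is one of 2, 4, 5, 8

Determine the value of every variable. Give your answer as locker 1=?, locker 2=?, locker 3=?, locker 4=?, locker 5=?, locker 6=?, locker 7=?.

locker 1=3, locker 2=2, locker 3=4, locker 4=6, locker 5=7, locker 6=5, locker 7=8

locker 1 must be 3 (only option left). Remove 3 from locker 4.
locker 6's domain is down to {5}, so locker 6 = 5. Eliminate 5 elsewhere: locker 4, locker 5, locker 7.
That leaves locker 4 = 6. So locker 2, locker 3 can't be 6.
locker 2 must be 2 (only option left). Remove 2 from locker 7.
locker 3 has just one choice, so locker 3 = 4. So locker 5, locker 7 can't be 4.
That leaves locker 5 = 7.
That leaves locker 7 = 8.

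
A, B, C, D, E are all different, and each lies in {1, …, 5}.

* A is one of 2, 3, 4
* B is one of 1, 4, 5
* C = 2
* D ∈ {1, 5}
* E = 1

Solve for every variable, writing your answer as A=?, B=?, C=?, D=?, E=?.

C has just one choice, so C = 2. Remove 2 from A.
E's domain is down to {1}, so E = 1. Strike 1 from B, D.
D has just one choice, so D = 5. Strike 5 from B.
B must be 4 (only option left). Remove 4 from A.
A has just one choice, so A = 3.

A=3, B=4, C=2, D=5, E=1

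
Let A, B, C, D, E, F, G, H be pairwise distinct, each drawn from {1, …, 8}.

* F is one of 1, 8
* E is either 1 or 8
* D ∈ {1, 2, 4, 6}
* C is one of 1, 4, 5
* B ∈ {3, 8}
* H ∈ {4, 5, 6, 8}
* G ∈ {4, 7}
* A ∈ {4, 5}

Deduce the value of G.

The 8 variables together cover exactly {1, 2, 3, 4, 5, 6, 7, 8} — 8 values for 8 variables — and 2 appears only in D's list, so D = 2.
Among the 7 still-open variables, 3 fits only B (and all 7 values in {1, 3, 4, 5, 6, 7, 8} must be used), so B = 3.
Among the 6 still-open variables, 6 fits only H (and all 6 values in {1, 4, 5, 6, 7, 8} must be used), so H = 6.
The 5 still-open variables together cover exactly {1, 4, 5, 7, 8} — 5 values for 5 variables — and 7 appears only in G's list, so G = 7.

7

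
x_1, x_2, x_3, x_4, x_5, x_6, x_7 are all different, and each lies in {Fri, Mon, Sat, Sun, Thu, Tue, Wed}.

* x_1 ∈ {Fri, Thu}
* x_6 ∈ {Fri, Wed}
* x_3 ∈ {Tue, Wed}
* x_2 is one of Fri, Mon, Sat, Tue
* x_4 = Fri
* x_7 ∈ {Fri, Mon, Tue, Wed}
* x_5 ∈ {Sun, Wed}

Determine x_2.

Sat

x_4 must be Fri (only option left). Strike Fri from x_1, x_2, x_6, x_7.
x_6 has just one choice, so x_6 = Wed. Remove Wed from x_3, x_5, x_7.
That leaves x_1 = Thu.
x_3 must be Tue (only option left). Strike Tue from x_2, x_7.
That leaves x_5 = Sun.
That leaves x_7 = Mon. So x_2 can't be Mon.
So x_2 = Sat.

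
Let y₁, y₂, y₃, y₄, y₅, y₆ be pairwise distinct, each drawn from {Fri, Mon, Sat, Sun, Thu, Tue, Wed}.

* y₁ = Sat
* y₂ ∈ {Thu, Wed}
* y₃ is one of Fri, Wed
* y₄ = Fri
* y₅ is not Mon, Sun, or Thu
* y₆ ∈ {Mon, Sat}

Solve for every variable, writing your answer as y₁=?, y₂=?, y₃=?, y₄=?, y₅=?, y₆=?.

y₁ has just one choice, so y₁ = Sat. So y₅, y₆ can't be Sat.
y₄ has just one choice, so y₄ = Fri. Eliminate Fri elsewhere: y₃, y₅.
y₆ must be Mon (only option left).
y₃ must be Wed (only option left). Remove Wed from y₂, y₅.
y₅ has just one choice, so y₅ = Tue.
y₂ has just one choice, so y₂ = Thu.

y₁=Sat, y₂=Thu, y₃=Wed, y₄=Fri, y₅=Tue, y₆=Mon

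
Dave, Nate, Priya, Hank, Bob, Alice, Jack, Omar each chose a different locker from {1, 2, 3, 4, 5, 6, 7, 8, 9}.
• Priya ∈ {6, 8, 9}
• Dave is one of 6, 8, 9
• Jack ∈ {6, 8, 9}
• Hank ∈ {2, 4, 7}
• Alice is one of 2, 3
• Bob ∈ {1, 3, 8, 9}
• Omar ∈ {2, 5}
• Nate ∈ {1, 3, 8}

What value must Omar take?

5

Dave, Priya, Jack between them cover only {6, 8, 9} — a naked triple. Remove those values from Nate, Bob.
Nate and Bob between them cover only {1, 3} — a naked pair. Remove those values from Alice.
Alice's domain is down to {2}, so Alice = 2. Strike 2 from Hank, Omar.
So Omar = 5.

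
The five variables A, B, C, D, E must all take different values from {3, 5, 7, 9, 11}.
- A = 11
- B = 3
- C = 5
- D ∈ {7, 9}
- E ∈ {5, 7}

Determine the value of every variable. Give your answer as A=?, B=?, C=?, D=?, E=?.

A=11, B=3, C=5, D=9, E=7

A has just one choice, so A = 11.
That leaves B = 3.
C's domain is down to {5}, so C = 5. Eliminate 5 elsewhere: E.
E's domain is down to {7}, so E = 7. So D can't be 7.
D has just one choice, so D = 9.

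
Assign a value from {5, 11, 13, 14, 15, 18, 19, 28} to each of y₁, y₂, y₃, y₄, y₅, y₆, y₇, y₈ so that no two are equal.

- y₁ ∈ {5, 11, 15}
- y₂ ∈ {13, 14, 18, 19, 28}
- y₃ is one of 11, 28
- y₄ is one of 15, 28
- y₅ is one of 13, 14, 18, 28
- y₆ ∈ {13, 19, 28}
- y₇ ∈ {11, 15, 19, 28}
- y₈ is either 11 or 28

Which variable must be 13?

y₆

The 8 variables draw from only 8 values {5, 11, 13, 14, 15, 18, 19, 28}, so each is used; only y₁ can be 5, hence y₁ = 5.
y₃ and y₈ between them cover only {11, 28} — a naked pair. Remove those values from y₂, y₄, y₅, y₆, y₇.
y₄'s domain is down to {15}, so y₄ = 15. Strike 15 from y₇.
That leaves y₇ = 19. Remove 19 from y₂, y₆.
So 13 goes to y₆.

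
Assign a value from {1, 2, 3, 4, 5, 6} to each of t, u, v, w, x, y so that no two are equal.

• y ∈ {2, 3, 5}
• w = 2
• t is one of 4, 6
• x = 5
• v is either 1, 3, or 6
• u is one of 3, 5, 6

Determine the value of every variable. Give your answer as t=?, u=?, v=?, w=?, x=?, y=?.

t=4, u=6, v=1, w=2, x=5, y=3

w's domain is down to {2}, so w = 2. So y can't be 2.
x's domain is down to {5}, so x = 5. Eliminate 5 elsewhere: u, y.
y must be 3 (only option left). So u, v can't be 3.
That leaves u = 6. Eliminate 6 elsewhere: t, v.
v's domain is down to {1}, so v = 1.
t has just one choice, so t = 4.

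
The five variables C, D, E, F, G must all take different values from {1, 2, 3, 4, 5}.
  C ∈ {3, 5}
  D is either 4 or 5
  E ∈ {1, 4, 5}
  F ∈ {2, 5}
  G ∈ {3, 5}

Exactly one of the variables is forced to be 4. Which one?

D

Among the 5 variables, 1 fits only E (and all 5 values in {1, 2, 3, 4, 5} must be used), so E = 1.
Among the 4 still-open variables, 2 fits only F (and all 4 values in {2, 3, 4, 5} must be used), so F = 2.
Among the 3 still-open variables, 4 fits only D (and all 3 values in {3, 4, 5} must be used), so D = 4.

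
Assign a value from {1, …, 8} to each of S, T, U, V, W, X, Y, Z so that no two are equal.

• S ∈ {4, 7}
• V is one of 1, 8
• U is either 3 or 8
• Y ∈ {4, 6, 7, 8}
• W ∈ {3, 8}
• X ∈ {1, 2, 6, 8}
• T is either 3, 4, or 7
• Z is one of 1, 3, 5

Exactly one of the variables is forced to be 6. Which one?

Among the 8 variables, 2 fits only X (and all 8 values in {1, 2, 3, 4, 5, 6, 7, 8} must be used), so X = 2.
The 7 still-open variables together cover exactly {1, 3, 4, 5, 6, 7, 8} — 7 values for 7 variables — and 5 appears only in Z's list, so Z = 5.
The 6 still-open variables draw from only 6 values {1, 3, 4, 6, 7, 8}, so each is used; only V can be 1, hence V = 1.
Among the 5 still-open variables, 6 fits only Y (and all 5 values in {3, 4, 6, 7, 8} must be used), so Y = 6.

Y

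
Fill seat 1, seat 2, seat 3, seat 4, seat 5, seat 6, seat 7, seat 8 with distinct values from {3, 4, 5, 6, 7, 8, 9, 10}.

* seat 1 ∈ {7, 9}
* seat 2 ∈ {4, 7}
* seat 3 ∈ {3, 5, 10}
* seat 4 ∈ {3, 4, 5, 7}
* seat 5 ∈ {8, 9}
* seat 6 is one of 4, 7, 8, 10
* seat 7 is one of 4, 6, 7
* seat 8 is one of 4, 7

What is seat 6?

The 8 variables together cover exactly {3, 4, 5, 6, 7, 8, 9, 10} — 8 values for 8 variables — and 6 appears only in seat 7's list, so seat 7 = 6.
seat 2 and seat 8 share exactly the 2 values {4, 7}; by pigeonhole those values go to them, so strike 4, 7 from seat 1, seat 4, seat 6.
seat 1's domain is down to {9}, so seat 1 = 9. Eliminate 9 elsewhere: seat 5.
seat 5's domain is down to {8}, so seat 5 = 8. Strike 8 from seat 6.
So seat 6 = 10.

10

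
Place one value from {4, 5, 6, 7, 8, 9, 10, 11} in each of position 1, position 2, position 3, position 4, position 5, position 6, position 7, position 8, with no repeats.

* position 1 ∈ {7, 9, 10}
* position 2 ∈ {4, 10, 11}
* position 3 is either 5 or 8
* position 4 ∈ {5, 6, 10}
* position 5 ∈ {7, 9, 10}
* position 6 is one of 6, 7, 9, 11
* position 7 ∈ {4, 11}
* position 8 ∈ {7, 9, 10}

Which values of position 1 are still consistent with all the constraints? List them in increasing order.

7, 9, 10

The 8 variables draw from only 8 values {4, 5, 6, 7, 8, 9, 10, 11}, so each is used; only position 3 can be 8, hence position 3 = 8.
The 7 still-open variables together cover exactly {4, 5, 6, 7, 9, 10, 11} — 7 values for 7 variables — and 5 appears only in position 4's list, so position 4 = 5.
The 6 still-open variables draw from only 6 values {4, 6, 7, 9, 10, 11}, so each is used; only position 6 can be 6, hence position 6 = 6.
position 1, position 5, position 8 between them cover only {7, 9, 10} — a naked triple. Remove those values from position 2.
No further eliminations apply; position 1 can still be any of 7, 9, 10.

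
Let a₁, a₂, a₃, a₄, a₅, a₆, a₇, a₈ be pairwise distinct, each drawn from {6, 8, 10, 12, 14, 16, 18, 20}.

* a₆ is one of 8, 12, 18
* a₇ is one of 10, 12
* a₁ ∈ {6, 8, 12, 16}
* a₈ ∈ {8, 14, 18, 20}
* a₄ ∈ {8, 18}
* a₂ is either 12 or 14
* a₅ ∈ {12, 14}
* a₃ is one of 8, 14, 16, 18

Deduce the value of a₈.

Among the 8 variables, 6 fits only a₁ (and all 8 values in {6, 8, 10, 12, 14, 16, 18, 20} must be used), so a₁ = 6.
The 7 still-open variables together cover exactly {8, 10, 12, 14, 16, 18, 20} — 7 values for 7 variables — and 10 appears only in a₇'s list, so a₇ = 10.
The 6 still-open variables together cover exactly {8, 12, 14, 16, 18, 20} — 6 values for 6 variables — and 16 appears only in a₃'s list, so a₃ = 16.
Among the 5 still-open variables, 20 fits only a₈ (and all 5 values in {8, 12, 14, 18, 20} must be used), so a₈ = 20.

20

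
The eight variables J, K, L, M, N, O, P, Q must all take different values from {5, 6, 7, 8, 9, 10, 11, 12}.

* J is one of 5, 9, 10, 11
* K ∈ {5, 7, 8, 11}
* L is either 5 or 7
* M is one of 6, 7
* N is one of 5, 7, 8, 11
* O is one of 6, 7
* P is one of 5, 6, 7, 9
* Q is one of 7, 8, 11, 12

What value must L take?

Among the 8 variables, 10 fits only J (and all 8 values in {5, 6, 7, 8, 9, 10, 11, 12} must be used), so J = 10.
Among the 7 still-open variables, 9 fits only P (and all 7 values in {5, 6, 7, 8, 9, 11, 12} must be used), so P = 9.
The 6 still-open variables together cover exactly {5, 6, 7, 8, 11, 12} — 6 values for 6 variables — and 12 appears only in Q's list, so Q = 12.
The 2 variables M and O are confined to {6, 7}, which locks those values in; drop them from K, L, N.
So L = 5.

5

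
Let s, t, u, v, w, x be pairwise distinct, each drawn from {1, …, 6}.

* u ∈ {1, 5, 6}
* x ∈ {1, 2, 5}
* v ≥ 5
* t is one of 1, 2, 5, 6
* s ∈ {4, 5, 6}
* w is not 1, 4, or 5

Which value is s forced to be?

The 6 variables together cover exactly {1, 2, 3, 4, 5, 6} — 6 values for 6 variables — and 3 appears only in w's list, so w = 3.
The 5 still-open variables together cover exactly {1, 2, 4, 5, 6} — 5 values for 5 variables — and 4 appears only in s's list, so s = 4.

4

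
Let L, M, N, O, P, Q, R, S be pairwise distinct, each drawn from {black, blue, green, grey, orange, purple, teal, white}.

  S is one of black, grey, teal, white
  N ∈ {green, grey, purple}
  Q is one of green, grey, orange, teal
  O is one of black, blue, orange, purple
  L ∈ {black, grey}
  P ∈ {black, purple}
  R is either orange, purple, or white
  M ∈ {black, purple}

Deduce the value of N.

The 8 variables together cover exactly {black, blue, green, grey, orange, purple, teal, white} — 8 values for 8 variables — and blue appears only in O's list, so O = blue.
M and P between them cover only {black, purple} — a naked pair. Remove those values from L, N, R, S.
That leaves L = grey. So N, Q, S can't be grey.
So N = green.

green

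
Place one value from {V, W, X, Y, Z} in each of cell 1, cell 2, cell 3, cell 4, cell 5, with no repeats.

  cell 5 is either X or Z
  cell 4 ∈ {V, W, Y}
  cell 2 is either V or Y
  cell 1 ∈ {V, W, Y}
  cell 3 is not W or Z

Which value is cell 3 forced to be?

X

The 5 variables draw from only 5 values {V, W, X, Y, Z}, so each is used; only cell 5 can be Z, hence cell 5 = Z.
The 4 still-open variables draw from only 4 values {V, W, X, Y}, so each is used; only cell 3 can be X, hence cell 3 = X.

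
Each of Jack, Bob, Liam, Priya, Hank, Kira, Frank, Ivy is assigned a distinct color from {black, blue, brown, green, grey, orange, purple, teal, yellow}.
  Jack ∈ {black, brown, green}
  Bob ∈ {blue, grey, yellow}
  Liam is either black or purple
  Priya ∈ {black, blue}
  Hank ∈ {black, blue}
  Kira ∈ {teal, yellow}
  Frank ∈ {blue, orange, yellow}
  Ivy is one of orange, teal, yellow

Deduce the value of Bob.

grey

Priya and Hank share exactly the 2 values {black, blue}; by pigeonhole those values go to them, so strike black, blue from Jack, Bob, Liam, Frank.
Liam's domain is down to {purple}, so Liam = purple.
Kira, Frank, Ivy between them cover only {orange, teal, yellow} — a naked triple. Remove those values from Bob.
So Bob = grey.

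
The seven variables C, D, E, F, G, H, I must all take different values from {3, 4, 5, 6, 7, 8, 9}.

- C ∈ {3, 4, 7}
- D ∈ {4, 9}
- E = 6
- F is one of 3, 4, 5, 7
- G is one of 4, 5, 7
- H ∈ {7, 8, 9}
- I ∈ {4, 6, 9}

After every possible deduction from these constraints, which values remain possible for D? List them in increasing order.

4, 9

E's domain is down to {6}, so E = 6. Strike 6 from I.
Among the 6 still-open variables, 8 fits only H (and all 6 values in {3, 4, 5, 7, 8, 9} must be used), so H = 8.
D and I share exactly the 2 values {4, 9}; by pigeonhole those values go to them, so strike 4, 9 from C, F, G.
No further eliminations apply; D can still be any of 4, 9.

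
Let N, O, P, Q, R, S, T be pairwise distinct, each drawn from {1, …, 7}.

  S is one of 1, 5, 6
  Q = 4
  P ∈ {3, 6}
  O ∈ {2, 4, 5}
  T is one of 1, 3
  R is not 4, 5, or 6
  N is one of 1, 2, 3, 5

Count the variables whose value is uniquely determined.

2

Q's domain is down to {4}, so Q = 4. Strike 4 from O.
Among the 6 still-open variables, 7 fits only R (and all 6 values in {1, 2, 3, 5, 6, 7} must be used), so R = 7.
Determined: Q=4, R=7. The other variables each still have more than one consistent value. That makes 2.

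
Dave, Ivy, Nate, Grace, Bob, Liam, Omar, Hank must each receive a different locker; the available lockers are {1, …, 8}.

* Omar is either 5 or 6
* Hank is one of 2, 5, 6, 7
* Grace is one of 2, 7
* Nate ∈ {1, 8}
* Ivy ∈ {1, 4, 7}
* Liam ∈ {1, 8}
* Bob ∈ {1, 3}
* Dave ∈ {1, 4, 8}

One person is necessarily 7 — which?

Among the 8 variables, 3 fits only Bob (and all 8 values in {1, 2, 3, 4, 5, 6, 7, 8} must be used), so Bob = 3.
Nate and Liam between them cover only {1, 8} — a naked pair. Remove those values from Dave, Ivy.
Dave's domain is down to {4}, so Dave = 4. So Ivy can't be 4.
So 7 goes to Ivy.

Ivy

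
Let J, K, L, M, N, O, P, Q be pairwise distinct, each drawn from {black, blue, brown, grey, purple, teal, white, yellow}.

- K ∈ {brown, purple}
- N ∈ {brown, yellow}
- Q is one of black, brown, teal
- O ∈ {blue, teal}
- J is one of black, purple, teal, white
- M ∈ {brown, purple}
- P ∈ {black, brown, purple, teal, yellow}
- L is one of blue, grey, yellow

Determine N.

yellow

Among the 8 variables, grey fits only L (and all 8 values in {black, blue, brown, grey, purple, teal, white, yellow} must be used), so L = grey.
The 7 still-open variables draw from only 7 values {black, blue, brown, purple, teal, white, yellow}, so each is used; only O can be blue, hence O = blue.
The 6 still-open variables together cover exactly {black, brown, purple, teal, white, yellow} — 6 values for 6 variables — and white appears only in J's list, so J = white.
K and M share exactly the 2 values {brown, purple}; by pigeonhole those values go to them, so strike brown, purple from N, P, Q.
So N = yellow.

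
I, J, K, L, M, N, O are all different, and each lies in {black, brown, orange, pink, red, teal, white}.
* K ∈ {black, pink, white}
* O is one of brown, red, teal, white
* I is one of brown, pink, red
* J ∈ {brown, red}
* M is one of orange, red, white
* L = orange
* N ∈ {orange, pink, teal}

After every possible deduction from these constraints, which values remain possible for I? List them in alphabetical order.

L has just one choice, so L = orange. So M, N can't be orange.
Among the 6 still-open variables, black fits only K (and all 6 values in {black, brown, pink, red, teal, white} must be used), so K = black.
No further eliminations apply; I can still be any of brown, pink, red.

brown, pink, red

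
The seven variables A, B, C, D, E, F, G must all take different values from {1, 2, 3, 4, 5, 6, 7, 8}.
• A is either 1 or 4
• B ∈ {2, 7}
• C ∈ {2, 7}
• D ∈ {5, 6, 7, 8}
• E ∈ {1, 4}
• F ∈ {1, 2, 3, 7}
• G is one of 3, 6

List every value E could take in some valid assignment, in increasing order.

The 2 variables A and E are confined to {1, 4}, which locks those values in; drop them from F.
B and C share exactly the 2 values {2, 7}; by pigeonhole those values go to them, so strike 2, 7 from D, F.
F's domain is down to {3}, so F = 3. Strike 3 from G.
G has just one choice, so G = 6. Strike 6 from D.
No further eliminations apply; E can still be any of 1, 4.

1, 4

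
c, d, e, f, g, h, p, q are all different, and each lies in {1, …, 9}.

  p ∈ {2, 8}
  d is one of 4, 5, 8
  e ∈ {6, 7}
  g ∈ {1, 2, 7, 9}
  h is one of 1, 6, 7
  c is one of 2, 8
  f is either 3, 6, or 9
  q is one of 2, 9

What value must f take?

c and p share exactly the 2 values {2, 8}; by pigeonhole those values go to them, so strike 2, 8 from d, g, q.
q's domain is down to {9}, so q = 9. Strike 9 from f, g.
e, g, h between them cover only {1, 6, 7} — a naked triple. Remove those values from f.
So f = 3.

3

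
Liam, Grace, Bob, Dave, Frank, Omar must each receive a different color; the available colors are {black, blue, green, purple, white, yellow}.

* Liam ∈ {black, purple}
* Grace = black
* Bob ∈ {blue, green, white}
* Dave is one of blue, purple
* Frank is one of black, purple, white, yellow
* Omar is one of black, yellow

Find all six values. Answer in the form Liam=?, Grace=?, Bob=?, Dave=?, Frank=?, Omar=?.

Grace has just one choice, so Grace = black. So Liam, Frank, Omar can't be black.
Omar's domain is down to {yellow}, so Omar = yellow. Strike yellow from Frank.
Liam's domain is down to {purple}, so Liam = purple. Remove purple from Dave, Frank.
Dave must be blue (only option left). Remove blue from Bob.
Frank must be white (only option left). Eliminate white elsewhere: Bob.
Bob's domain is down to {green}, so Bob = green.

Liam=purple, Grace=black, Bob=green, Dave=blue, Frank=white, Omar=yellow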